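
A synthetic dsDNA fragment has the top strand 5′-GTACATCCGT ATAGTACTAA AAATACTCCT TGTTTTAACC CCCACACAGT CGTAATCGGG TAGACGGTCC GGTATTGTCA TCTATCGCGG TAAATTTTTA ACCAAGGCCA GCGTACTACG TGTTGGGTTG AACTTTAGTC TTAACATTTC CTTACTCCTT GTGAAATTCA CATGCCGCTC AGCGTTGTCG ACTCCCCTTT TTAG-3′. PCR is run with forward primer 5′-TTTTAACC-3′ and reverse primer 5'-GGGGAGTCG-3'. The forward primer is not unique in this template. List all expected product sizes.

The forward primer TTTTAACC matches the top strand at positions 33–40, 96–103.
The reverse primer's reverse complement is CGACTCCCC, matching at positions 189–197.
Each forward site pairs with the reverse site to give a product ending at position 197: sizes 165, 102 bp.

165 bp, 102 bp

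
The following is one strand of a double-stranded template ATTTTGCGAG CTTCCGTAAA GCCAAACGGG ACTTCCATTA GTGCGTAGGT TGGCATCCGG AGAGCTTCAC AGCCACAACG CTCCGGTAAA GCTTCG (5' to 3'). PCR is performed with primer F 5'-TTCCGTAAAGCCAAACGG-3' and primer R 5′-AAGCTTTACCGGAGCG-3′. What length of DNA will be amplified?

Forward primer TTCCGTAAAGCCAAACGG is found on the top strand at positions 12–29.
The reverse primer's reverse complement is CGCTCCGGTAAAGCTT, which matches the template at positions 79–94.
Product length = (reverse-primer end) − (forward-primer start) + 1 = 94 − 12 + 1 = 83 bp.

83 bp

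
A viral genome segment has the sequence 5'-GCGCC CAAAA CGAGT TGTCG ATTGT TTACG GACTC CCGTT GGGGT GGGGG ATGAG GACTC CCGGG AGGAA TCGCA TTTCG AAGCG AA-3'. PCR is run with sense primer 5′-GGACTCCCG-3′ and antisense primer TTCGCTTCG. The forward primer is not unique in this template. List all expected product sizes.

58 bp, 33 bp

The forward primer GGACTCCCG matches the top strand at positions 30–38, 55–63.
The reverse primer's reverse complement is CGAAGCGAA, matching at positions 79–87.
Each forward site pairs with the reverse site to give a product ending at position 87: sizes 58, 33 bp.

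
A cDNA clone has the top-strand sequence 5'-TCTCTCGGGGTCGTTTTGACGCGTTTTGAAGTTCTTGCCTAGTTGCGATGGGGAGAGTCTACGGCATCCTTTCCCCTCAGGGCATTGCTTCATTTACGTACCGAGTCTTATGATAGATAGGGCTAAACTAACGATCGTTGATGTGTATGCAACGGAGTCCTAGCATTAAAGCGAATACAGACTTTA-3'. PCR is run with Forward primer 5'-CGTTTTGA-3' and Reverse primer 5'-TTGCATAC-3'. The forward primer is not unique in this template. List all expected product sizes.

The forward primer CGTTTTGA matches the top strand at positions 12–19, 22–29.
The reverse primer's reverse complement is GTATGCAA, matching at positions 145–152.
Each forward site pairs with the reverse site to give a product ending at position 152: sizes 141, 131 bp.

141 bp, 131 bp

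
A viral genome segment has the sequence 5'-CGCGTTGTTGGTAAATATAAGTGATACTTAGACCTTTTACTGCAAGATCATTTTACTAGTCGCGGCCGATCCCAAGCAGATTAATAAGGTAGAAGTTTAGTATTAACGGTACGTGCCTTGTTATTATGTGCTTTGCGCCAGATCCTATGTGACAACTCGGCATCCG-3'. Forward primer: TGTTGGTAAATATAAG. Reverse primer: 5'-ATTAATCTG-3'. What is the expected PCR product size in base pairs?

Forward primer TGTTGGTAAATATAAG is found on the top strand at positions 6–21.
Taking the reverse complement of ATTAATCTG gives CAGATTAAT, found at positions 77–85 on the template; the primer anneals here to the top strand with its 3' end pointing upstream.
The product runs from position 6 to position 85, so its length is 85 − 6 + 1 = 80 bp.

80 bp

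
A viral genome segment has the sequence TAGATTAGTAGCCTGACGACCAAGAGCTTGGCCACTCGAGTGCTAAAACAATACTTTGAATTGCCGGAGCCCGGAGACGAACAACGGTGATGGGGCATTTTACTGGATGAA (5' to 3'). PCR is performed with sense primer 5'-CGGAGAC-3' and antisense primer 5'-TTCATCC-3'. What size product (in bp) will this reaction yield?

The forward primer matches the template at positions 72–78.
Taking the reverse complement of TTCATCC gives GGATGAA, found at positions 105–111 on the template; the primer anneals here to the top strand with its 3' end pointing upstream.
Amplicon spans positions 72–111: 40 bp.

40 bp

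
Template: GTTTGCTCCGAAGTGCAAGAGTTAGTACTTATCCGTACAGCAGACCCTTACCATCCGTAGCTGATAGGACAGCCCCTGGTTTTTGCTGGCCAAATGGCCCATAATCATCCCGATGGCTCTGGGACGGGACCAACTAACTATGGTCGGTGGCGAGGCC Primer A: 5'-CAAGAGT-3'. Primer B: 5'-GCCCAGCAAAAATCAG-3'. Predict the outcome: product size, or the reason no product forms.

Primer B (GCCCAGCAAAAATCAG) does not match the top strand, and its reverse complement CTGATTTTTGCTGGGC does not match either.
With no annealing site for primer B, no amplification occurs.

No product — primer B has no binding site in the template.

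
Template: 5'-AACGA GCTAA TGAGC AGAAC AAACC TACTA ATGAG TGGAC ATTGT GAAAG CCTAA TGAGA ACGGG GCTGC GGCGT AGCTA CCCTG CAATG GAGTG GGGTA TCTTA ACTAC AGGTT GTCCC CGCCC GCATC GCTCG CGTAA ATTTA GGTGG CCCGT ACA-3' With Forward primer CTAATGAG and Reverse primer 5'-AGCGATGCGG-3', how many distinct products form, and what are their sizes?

The forward primer CTAATGAG matches the top strand at positions 7–14, 28–35, 52–59.
The reverse primer's reverse complement is CCGCATCGCT, matching at positions 124–133.
Each forward site pairs with the reverse site to give a product ending at position 133: sizes 127, 106, 82 bp.

Three products: 127 bp, 106 bp, 82 bp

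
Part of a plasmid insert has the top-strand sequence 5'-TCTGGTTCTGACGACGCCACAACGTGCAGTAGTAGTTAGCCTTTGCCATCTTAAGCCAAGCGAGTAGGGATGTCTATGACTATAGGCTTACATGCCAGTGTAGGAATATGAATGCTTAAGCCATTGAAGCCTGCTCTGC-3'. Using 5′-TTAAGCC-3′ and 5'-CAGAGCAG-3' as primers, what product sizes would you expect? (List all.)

The forward primer TTAAGCC matches the top strand at positions 51–57, 116–122.
The reverse primer's reverse complement is CTGCTCTG, matching at positions 131–138.
Each forward site pairs with the reverse site to give a product ending at position 138: sizes 88, 23 bp.

88 bp, 23 bp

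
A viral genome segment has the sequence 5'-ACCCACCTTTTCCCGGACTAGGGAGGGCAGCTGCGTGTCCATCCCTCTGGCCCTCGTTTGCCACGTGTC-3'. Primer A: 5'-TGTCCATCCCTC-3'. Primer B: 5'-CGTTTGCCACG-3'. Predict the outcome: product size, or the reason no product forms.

No product — both primers anneal to the same strand and extend in the same direction.

Primer A (TGTCCATCCCTC) matches the top strand at positions 36–47 (3' end points downstream).
Primer B (CGTTTGCCACG) also matches the top strand directly, at positions 55–65 — its reverse complement CGTGGCAAACG is not present.
Both primers anneal to the bottom strand with 3' ends pointing the same way, so neither can prime synthesis back toward the other.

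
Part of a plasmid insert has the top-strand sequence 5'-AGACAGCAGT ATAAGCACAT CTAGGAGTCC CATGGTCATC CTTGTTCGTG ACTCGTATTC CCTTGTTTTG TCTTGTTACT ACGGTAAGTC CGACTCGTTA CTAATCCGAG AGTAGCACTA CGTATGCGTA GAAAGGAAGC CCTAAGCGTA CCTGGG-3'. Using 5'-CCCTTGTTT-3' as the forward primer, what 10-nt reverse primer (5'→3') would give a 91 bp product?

5'-TACGCTTAGG-3'

The forward primer binds at positions 60–68, so a 91 bp product ends at position 60 + 91 − 1 = 150.
The reverse primer anneals to the top strand over positions 141–150, i.e. to CCTAAGCGTA.
Its sequence written 5'→3' is the reverse complement: TACGCTTAGG.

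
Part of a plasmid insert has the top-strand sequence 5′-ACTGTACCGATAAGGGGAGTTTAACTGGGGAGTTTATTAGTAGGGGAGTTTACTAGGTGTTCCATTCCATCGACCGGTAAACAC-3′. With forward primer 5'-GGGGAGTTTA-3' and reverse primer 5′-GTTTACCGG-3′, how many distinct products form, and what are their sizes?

The forward primer GGGGAGTTTA matches the top strand at positions 14–23, 27–36, 43–52.
The reverse primer's reverse complement is CCGGTAAAC, matching at positions 74–82.
Each forward site pairs with the reverse site to give a product ending at position 82: sizes 69, 56, 40 bp.

Three products: 69 bp, 56 bp, 40 bp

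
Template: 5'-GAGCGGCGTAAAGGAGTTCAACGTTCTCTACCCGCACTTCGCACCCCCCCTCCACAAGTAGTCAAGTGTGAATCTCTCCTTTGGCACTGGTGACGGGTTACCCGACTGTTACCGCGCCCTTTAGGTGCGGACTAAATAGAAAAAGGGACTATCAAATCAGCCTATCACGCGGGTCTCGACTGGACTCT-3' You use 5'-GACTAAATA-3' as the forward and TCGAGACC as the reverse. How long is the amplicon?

The forward primer matches the template at positions 130–138.
The reverse primer's reverse complement is GGTCTCGA, which matches the template at positions 172–179.
Amplicon spans positions 130–179: 50 bp.

50 bp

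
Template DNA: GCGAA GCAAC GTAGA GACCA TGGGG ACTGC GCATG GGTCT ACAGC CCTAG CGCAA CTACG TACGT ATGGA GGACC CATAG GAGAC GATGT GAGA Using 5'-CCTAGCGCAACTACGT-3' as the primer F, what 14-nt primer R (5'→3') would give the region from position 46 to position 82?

The product's 3' end on the top strand is position 82.
The reverse primer anneals to the top strand over positions 69–82, i.e. to GAGGACCCATAGGA.
Its sequence written 5'→3' is the reverse complement: TCCTATGGGTCCTC.

5'-TCCTATGGGTCCTC-3'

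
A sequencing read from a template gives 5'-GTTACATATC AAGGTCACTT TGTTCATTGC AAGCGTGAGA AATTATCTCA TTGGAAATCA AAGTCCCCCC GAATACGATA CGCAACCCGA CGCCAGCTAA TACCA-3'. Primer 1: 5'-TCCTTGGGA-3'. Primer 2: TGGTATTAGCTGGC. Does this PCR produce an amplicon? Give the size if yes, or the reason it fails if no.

Primer 1 (TCCTTGGGA) does not match the top strand, and its reverse complement TCCCAAGGA does not match either.
With no annealing site for primer 1, no amplification occurs.

No product — primer 1 has no binding site in the template.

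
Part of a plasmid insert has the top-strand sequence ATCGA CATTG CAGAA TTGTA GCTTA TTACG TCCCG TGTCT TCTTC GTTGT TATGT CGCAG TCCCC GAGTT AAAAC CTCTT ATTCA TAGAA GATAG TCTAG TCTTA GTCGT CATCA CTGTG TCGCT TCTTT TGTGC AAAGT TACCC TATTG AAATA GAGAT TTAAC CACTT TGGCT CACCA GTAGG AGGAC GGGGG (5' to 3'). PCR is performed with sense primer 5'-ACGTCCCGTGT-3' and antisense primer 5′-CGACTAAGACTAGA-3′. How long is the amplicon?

82 bp

Forward primer ACGTCCCGTGT is found on the top strand at positions 28–38.
Reverse complement of the reverse primer: TCTAGTCTTAGTCG. This occurs on the top strand at positions 96–109.
Product length = (reverse-primer end) − (forward-primer start) + 1 = 109 − 28 + 1 = 82 bp.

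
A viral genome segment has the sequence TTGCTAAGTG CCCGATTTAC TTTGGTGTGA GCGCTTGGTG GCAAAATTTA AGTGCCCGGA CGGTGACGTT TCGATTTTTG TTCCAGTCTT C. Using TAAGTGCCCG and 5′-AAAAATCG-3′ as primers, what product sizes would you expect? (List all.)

75 bp, 31 bp

The forward primer TAAGTGCCCG matches the top strand at positions 5–14, 49–58.
The reverse primer's reverse complement is CGATTTTT, matching at positions 72–79.
Each forward site pairs with the reverse site to give a product ending at position 79: sizes 75, 31 bp.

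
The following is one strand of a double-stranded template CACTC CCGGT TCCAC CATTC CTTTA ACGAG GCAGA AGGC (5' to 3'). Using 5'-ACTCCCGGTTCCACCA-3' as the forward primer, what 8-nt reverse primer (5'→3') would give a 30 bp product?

5'-CCTCGTTA-3'

The forward primer binds at positions 2–17, so a 30 bp product ends at position 2 + 30 − 1 = 31.
The reverse primer anneals to the top strand over positions 24–31, i.e. to TAACGAGG.
Its sequence written 5'→3' is the reverse complement: CCTCGTTA.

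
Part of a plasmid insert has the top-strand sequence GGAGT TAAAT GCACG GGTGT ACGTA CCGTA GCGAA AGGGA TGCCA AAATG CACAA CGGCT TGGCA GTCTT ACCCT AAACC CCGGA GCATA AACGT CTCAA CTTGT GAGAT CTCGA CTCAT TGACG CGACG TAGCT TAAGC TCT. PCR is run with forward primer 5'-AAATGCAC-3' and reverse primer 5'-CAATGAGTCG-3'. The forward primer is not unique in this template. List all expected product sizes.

116 bp, 77 bp

The forward primer AAATGCAC matches the top strand at positions 7–14, 46–53.
The reverse primer's reverse complement is CGACTCATTG, matching at positions 113–122.
Each forward site pairs with the reverse site to give a product ending at position 122: sizes 116, 77 bp.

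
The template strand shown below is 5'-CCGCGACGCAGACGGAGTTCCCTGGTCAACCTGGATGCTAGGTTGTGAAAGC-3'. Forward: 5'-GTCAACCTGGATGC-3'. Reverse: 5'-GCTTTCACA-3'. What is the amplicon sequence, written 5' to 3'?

5'-GTCAACCTGGATGCTAGGTTGTGAAAGC-3'

Scanning the template, GTCAACCTGGATGC occurs at positions 25–38; this primer anneals to the bottom strand there with its 3' end pointing downstream.
Taking the reverse complement of GCTTTCACA gives TGTGAAAGC, found at positions 44–52 on the template; the primer anneals here to the top strand with its 3' end pointing upstream.
The product is the template from position 25 through 52 (28 bp).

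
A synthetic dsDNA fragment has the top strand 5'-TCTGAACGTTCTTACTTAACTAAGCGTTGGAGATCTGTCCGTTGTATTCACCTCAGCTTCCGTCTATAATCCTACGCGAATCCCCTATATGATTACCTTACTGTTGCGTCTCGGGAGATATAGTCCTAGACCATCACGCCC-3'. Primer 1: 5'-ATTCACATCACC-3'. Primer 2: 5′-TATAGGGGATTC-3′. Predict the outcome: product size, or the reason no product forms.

No product — primer 1 has no binding site in the template.

Primer 1 (ATTCACATCACC) does not match the top strand, and its reverse complement GGTGATGTGAAT does not match either.
With no annealing site for primer 1, no amplification occurs.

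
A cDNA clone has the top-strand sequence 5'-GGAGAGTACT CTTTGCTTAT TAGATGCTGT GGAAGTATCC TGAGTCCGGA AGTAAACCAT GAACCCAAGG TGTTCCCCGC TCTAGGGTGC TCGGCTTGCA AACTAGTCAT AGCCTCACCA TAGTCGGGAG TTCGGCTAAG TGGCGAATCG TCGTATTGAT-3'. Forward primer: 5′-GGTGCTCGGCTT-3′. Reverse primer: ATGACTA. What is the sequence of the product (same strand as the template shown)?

5'-GGTGCTCGGCTTGCAAACTAGTCAT-3'

Scanning the template, GGTGCTCGGCTT occurs at positions 86–97; this primer anneals to the bottom strand there with its 3' end pointing downstream.
Taking the reverse complement of ATGACTA gives TAGTCAT, found at positions 104–110 on the template; the primer anneals here to the top strand with its 3' end pointing upstream.
The product is the template from position 86 through 110 (25 bp).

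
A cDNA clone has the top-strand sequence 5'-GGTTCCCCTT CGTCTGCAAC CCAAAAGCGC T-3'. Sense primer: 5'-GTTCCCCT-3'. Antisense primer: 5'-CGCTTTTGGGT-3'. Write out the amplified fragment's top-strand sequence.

The forward primer matches the template at positions 2–9.
Taking the reverse complement of CGCTTTTGGGT gives ACCCAAAAGCG, found at positions 19–29 on the template; the primer anneals here to the top strand with its 3' end pointing upstream.
The product is the template from position 2 through 29 (28 bp).

5'-GTTCCCCTTCGTCTGCAACCCAAAAGCG-3'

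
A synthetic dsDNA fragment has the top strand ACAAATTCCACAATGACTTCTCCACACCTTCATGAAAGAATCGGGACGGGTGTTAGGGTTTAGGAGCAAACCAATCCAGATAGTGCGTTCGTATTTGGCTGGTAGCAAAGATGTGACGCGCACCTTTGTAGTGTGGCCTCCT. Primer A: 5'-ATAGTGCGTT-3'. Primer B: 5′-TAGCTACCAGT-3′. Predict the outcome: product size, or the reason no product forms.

No product — primer B has no binding site in the template.

Primer B (TAGCTACCAGT) does not match the top strand, and its reverse complement ACTGGTAGCTA does not match either.
With no annealing site for primer B, no amplification occurs.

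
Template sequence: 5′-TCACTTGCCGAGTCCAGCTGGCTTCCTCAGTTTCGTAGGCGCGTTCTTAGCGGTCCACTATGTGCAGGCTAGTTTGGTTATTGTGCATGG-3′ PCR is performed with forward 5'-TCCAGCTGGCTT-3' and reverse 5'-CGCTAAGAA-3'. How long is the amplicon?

Forward primer TCCAGCTGGCTT is found on the top strand at positions 13–24.
Taking the reverse complement of CGCTAAGAA gives TTCTTAGCG, found at positions 44–52 on the template; the primer anneals here to the top strand with its 3' end pointing upstream.
The product runs from position 13 to position 52, so its length is 52 − 13 + 1 = 40 bp.

40 bp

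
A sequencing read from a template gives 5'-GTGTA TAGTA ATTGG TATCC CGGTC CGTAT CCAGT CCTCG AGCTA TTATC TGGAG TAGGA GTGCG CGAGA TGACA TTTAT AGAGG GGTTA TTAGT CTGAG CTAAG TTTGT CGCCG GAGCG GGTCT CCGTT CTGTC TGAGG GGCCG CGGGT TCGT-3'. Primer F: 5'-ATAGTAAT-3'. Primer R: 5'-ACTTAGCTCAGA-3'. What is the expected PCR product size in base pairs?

The forward primer matches the template at positions 5–12.
Taking the reverse complement of ACTTAGCTCAGA gives TCTGAGCTAAGT, found at positions 95–106 on the template; the primer anneals here to the top strand with its 3' end pointing upstream.
Product length = (reverse-primer end) − (forward-primer start) + 1 = 106 − 5 + 1 = 102 bp.

102 bp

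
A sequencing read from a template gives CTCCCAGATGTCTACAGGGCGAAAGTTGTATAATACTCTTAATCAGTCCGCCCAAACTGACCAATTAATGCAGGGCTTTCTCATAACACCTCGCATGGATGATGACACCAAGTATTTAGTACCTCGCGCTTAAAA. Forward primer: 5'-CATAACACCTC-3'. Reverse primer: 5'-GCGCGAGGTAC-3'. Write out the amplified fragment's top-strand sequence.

5'-CATAACACCTCGCATGGATGATGACACCAAGTATTTAGTACCTCGCGC-3'

The forward primer matches the template at positions 82–92.
The reverse primer's reverse complement is GTACCTCGCGC, which matches the template at positions 119–129.
The product is the template from position 82 through 129 (48 bp).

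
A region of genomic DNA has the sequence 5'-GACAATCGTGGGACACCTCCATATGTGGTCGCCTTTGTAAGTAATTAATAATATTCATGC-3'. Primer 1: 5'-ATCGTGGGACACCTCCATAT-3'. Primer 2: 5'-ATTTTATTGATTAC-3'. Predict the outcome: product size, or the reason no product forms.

No product — primer 2 has no binding site in the template.

Primer 2 (ATTTTATTGATTAC) does not match the top strand, and its reverse complement GTAATCAATAAAAT does not match either.
With no annealing site for primer 2, no amplification occurs.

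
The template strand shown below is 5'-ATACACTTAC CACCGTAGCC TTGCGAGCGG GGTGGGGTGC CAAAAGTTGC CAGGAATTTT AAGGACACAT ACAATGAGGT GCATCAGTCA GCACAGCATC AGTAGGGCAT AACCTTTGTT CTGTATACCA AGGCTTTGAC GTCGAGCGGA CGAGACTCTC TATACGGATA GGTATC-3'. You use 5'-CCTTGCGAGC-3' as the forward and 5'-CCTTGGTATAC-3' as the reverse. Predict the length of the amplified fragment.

Scanning the template, CCTTGCGAGC occurs at positions 19–28; this primer anneals to the bottom strand there with its 3' end pointing downstream.
Taking the reverse complement of CCTTGGTATAC gives GTATACCAAGG, found at positions 123–133 on the template; the primer anneals here to the top strand with its 3' end pointing upstream.
Amplicon spans positions 19–133: 115 bp.

115 bp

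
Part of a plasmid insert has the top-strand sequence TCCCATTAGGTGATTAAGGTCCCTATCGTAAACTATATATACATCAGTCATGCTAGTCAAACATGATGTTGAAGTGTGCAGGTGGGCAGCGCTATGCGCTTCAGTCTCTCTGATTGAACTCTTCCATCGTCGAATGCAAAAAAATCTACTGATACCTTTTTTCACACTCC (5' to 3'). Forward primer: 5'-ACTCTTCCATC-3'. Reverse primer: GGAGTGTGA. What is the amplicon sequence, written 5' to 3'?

5'-ACTCTTCCATCGTCGAATGCAAAAAAATCTACTGATACCTTTTTTCACACTCC-3'

The forward primer matches the template at positions 118–128.
The reverse primer's reverse complement is TCACACTCC, which matches the template at positions 162–170.
The product is the template from position 118 through 170 (53 bp).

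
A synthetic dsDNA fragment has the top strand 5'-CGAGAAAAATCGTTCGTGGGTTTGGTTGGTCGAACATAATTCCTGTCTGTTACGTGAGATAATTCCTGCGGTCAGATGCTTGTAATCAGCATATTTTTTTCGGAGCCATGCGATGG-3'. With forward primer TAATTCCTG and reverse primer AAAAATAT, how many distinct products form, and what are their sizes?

Two products: 62 bp, 39 bp

The forward primer TAATTCCTG matches the top strand at positions 37–45, 60–68.
The reverse primer's reverse complement is ATATTTTT, matching at positions 91–98.
Each forward site pairs with the reverse site to give a product ending at position 98: sizes 62, 39 bp.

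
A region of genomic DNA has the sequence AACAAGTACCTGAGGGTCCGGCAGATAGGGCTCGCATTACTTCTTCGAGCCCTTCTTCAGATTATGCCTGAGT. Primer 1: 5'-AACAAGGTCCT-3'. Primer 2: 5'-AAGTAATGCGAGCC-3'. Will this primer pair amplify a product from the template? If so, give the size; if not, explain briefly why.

No product — primer 1 has no binding site in the template.

Primer 1 (AACAAGGTCCT) does not match the top strand, and its reverse complement AGGACCTTGTT does not match either.
With no annealing site for primer 1, no amplification occurs.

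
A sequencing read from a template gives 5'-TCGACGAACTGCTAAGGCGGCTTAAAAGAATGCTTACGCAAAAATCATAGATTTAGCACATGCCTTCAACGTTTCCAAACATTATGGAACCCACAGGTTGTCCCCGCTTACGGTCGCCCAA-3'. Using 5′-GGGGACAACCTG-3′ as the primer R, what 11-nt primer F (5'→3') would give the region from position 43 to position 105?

5'-AATCATAGATT-3'

The reverse primer's reverse complement CAGGTTGTCCCC matches the template at positions 94–105; the product starts at position 43.
The forward primer is identical to the top strand over positions 43–53: AATCATAGATT.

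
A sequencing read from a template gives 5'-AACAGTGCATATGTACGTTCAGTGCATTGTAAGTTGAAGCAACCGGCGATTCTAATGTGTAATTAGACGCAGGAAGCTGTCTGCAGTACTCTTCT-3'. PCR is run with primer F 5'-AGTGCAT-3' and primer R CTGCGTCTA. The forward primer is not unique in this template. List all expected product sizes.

69 bp, 52 bp

The forward primer AGTGCAT matches the top strand at positions 4–10, 21–27.
The reverse primer's reverse complement is TAGACGCAG, matching at positions 64–72.
Each forward site pairs with the reverse site to give a product ending at position 72: sizes 69, 52 bp.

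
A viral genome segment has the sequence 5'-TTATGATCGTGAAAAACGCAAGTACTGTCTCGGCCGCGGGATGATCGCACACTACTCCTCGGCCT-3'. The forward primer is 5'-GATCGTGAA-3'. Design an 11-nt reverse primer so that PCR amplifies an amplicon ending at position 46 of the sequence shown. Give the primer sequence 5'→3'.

5'-GATCATCCCGC-3'

The forward primer binds at positions 5–13; the product's 3' end on the top strand is position 46.
The reverse primer anneals to the top strand over positions 36–46, i.e. to GCGGGATGATC.
Its sequence written 5'→3' is the reverse complement: GATCATCCCGC.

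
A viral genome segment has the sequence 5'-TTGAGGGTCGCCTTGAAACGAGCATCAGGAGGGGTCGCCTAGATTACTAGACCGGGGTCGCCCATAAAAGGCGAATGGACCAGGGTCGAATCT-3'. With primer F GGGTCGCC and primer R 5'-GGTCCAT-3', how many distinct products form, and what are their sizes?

Three products: 77 bp, 50 bp, 27 bp

The forward primer GGGTCGCC matches the top strand at positions 5–12, 32–39, 55–62.
The reverse primer's reverse complement is ATGGACC, matching at positions 75–81.
Each forward site pairs with the reverse site to give a product ending at position 81: sizes 77, 50, 27 bp.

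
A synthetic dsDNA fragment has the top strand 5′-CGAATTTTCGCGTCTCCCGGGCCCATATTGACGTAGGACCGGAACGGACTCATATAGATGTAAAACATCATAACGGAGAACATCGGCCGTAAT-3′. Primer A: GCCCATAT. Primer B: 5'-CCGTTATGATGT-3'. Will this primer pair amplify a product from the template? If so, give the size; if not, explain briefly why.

Yes — a 56 bp product.

Primer A (GCCCATAT) matches the top strand at positions 21–28; it acts as a forward primer.
Primer B's reverse complement is ACATCATAACGG, matching the top strand at positions 65–76; it acts as a reverse primer.
The 3' ends face each other across positions 21–76, giving a 56 bp product.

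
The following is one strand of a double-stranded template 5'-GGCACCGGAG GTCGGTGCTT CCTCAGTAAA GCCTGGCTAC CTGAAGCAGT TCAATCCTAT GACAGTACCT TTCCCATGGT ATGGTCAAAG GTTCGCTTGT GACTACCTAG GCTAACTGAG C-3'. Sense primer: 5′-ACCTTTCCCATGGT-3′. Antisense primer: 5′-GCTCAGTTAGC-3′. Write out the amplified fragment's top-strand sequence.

5'-ACCTTTCCCATGGTATGGTCAAAGGTTCGCTTGTGACTACCTAGGCTAACTGAGC-3'

Scanning the template, ACCTTTCCCATGGT occurs at positions 67–80; this primer anneals to the bottom strand there with its 3' end pointing downstream.
Reverse complement of the reverse primer: GCTAACTGAGC. This occurs on the top strand at positions 111–121.
The product is the template from position 67 through 121 (55 bp).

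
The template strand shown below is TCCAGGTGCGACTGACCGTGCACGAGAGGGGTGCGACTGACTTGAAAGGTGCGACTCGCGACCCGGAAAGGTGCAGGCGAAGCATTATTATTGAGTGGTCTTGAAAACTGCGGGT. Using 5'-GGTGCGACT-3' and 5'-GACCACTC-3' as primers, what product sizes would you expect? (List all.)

The forward primer GGTGCGACT matches the top strand at positions 5–13, 30–38, 48–56.
The reverse primer's reverse complement is GAGTGGTC, matching at positions 93–100.
Each forward site pairs with the reverse site to give a product ending at position 100: sizes 96, 71, 53 bp.

96 bp, 71 bp, 53 bp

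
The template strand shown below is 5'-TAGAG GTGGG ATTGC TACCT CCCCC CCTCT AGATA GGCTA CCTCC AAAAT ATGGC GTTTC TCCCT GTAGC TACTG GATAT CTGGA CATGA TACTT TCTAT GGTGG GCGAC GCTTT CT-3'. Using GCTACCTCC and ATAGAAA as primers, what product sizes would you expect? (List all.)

87 bp, 64 bp

The forward primer GCTACCTCC matches the top strand at positions 14–22, 37–45.
The reverse primer's reverse complement is TTTCTAT, matching at positions 94–100.
Each forward site pairs with the reverse site to give a product ending at position 100: sizes 87, 64 bp.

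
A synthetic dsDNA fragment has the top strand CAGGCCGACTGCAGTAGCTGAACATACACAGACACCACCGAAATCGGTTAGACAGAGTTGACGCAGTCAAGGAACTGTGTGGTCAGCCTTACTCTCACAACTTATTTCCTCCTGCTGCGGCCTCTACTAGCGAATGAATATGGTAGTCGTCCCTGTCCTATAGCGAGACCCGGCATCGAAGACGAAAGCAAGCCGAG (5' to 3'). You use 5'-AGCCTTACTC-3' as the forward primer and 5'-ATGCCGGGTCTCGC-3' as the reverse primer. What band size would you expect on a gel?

92 bp

The forward primer matches the template at positions 85–94.
Reverse complement of the reverse primer: GCGAGACCCGGCAT. This occurs on the top strand at positions 163–176.
Amplicon spans positions 85–176: 92 bp.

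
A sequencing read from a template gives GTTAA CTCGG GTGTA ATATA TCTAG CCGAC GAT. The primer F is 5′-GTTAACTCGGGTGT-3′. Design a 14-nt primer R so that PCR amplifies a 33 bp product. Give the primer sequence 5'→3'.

5'-ATCGTCGGCTAGAT-3'

The forward primer binds at positions 1–14, so a 33 bp product ends at position 1 + 33 − 1 = 33.
The reverse primer anneals to the top strand over positions 20–33, i.e. to ATCTAGCCGACGAT.
Its sequence written 5'→3' is the reverse complement: ATCGTCGGCTAGAT.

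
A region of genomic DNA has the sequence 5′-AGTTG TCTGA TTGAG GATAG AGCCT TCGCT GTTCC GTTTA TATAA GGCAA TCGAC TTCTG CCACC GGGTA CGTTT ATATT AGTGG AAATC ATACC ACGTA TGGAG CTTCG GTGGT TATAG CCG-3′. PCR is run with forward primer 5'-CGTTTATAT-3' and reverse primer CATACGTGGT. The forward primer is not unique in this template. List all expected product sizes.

68 bp, 32 bp

The forward primer CGTTTATAT matches the top strand at positions 35–43, 71–79.
The reverse primer's reverse complement is ACCACGTATG, matching at positions 93–102.
Each forward site pairs with the reverse site to give a product ending at position 102: sizes 68, 32 bp.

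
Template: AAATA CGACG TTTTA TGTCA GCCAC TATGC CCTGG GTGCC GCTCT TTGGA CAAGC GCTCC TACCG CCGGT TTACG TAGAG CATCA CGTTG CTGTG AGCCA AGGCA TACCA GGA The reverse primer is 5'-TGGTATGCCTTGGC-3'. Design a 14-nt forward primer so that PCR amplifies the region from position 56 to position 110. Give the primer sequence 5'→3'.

The reverse primer's reverse complement GCCAAGGCATACCA matches the template at positions 97–110; the product starts at position 56.
The forward primer is identical to the top strand over positions 56–69: GCTCCTACCGCCGG.

5'-GCTCCTACCGCCGG-3'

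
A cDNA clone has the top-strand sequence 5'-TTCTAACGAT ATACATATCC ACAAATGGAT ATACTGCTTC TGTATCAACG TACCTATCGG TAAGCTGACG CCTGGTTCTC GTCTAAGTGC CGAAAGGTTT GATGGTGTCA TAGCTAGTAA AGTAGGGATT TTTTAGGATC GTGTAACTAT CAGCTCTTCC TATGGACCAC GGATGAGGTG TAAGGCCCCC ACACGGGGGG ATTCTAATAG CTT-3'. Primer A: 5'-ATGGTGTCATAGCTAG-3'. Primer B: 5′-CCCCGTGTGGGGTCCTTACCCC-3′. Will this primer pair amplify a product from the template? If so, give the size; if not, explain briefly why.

No product — primer B has no binding site in the template.

Primer B (CCCCGTGTGGGGTCCTTACCCC) does not match the top strand, and its reverse complement GGGGTAAGGACCCCACACGGGG does not match either.
With no annealing site for primer B, no amplification occurs.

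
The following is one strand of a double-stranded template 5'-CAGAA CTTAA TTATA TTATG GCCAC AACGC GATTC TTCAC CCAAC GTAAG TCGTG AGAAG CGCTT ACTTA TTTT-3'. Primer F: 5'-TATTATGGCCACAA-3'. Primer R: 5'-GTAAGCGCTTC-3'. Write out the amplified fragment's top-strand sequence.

The forward primer matches the template at positions 14–27.
The reverse primer's reverse complement is GAAGCGCTTAC, which matches the template at positions 57–67.
The product is the template from position 14 through 67 (54 bp).

5'-TATTATGGCCACAACGCGATTCTTCACCCAACGTAAGTCGTGAGAAGCGCTTAC-3'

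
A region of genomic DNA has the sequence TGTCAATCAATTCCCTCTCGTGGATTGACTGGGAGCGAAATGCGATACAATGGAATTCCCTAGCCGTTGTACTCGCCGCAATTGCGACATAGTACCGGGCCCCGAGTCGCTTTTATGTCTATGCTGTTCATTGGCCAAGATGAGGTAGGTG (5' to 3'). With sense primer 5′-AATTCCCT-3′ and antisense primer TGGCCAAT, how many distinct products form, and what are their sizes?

The forward primer AATTCCCT matches the top strand at positions 9–16, 54–61.
The reverse primer's reverse complement is ATTGGCCA, matching at positions 130–137.
Each forward site pairs with the reverse site to give a product ending at position 137: sizes 129, 84 bp.

Two products: 129 bp, 84 bp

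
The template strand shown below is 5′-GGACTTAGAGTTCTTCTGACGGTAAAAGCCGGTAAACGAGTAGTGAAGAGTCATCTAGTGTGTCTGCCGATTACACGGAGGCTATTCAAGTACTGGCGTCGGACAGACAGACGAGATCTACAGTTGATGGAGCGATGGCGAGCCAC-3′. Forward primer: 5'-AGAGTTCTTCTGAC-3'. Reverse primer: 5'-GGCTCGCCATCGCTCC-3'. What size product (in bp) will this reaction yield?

Forward primer AGAGTTCTTCTGAC is found on the top strand at positions 7–20.
Reverse complement of the reverse primer: GGAGCGATGGCGAGCC. This occurs on the top strand at positions 129–144.
Amplicon spans positions 7–144: 138 bp.

138 bp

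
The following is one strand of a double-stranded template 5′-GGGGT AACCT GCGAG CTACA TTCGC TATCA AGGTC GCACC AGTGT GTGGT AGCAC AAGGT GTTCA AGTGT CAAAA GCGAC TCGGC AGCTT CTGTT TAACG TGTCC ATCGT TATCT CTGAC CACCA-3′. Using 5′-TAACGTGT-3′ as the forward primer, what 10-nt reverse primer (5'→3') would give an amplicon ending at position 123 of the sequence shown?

5'-GTGGTCAGAG-3'

The forward primer binds at positions 96–103; the product's 3' end on the top strand is position 123.
The reverse primer anneals to the top strand over positions 114–123, i.e. to CTCTGACCAC.
Its sequence written 5'→3' is the reverse complement: GTGGTCAGAG.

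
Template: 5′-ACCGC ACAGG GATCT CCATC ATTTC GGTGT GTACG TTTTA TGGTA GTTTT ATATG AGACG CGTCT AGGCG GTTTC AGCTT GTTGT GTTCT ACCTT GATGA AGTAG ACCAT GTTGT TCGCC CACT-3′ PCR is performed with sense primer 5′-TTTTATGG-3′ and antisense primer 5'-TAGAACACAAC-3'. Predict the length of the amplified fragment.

The forward primer matches the template at positions 36–43.
Taking the reverse complement of TAGAACACAAC gives GTTGTGTTCTA, found at positions 81–91 on the template; the primer anneals here to the top strand with its 3' end pointing upstream.
The product runs from position 36 to position 91, so its length is 91 − 36 + 1 = 56 bp.

56 bp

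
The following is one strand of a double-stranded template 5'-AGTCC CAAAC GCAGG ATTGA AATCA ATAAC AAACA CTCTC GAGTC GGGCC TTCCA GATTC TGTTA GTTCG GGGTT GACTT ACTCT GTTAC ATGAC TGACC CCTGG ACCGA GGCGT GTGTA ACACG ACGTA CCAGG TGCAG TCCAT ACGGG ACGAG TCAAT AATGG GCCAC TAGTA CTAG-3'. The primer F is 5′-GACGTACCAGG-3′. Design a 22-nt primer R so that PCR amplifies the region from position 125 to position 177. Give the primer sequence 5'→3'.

The product's 3' end on the top strand is position 177.
The reverse primer anneals to the top strand over positions 156–177, i.e. to TCAATAATGGGCCACTAGTACT.
Its sequence written 5'→3' is the reverse complement: AGTACTAGTGGCCCATTATTGA.

5'-AGTACTAGTGGCCCATTATTGA-3'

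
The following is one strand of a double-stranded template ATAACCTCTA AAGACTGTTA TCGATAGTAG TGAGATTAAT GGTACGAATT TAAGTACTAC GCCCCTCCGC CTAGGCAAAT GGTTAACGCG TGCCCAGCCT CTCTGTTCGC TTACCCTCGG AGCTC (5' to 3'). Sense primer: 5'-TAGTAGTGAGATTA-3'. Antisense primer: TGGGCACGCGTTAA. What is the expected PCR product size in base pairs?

Forward primer TAGTAGTGAGATTA is found on the top strand at positions 25–38.
The reverse primer's reverse complement is TTAACGCGTGCCCA, which matches the template at positions 83–96.
The product runs from position 25 to position 96, so its length is 96 − 25 + 1 = 72 bp.

72 bp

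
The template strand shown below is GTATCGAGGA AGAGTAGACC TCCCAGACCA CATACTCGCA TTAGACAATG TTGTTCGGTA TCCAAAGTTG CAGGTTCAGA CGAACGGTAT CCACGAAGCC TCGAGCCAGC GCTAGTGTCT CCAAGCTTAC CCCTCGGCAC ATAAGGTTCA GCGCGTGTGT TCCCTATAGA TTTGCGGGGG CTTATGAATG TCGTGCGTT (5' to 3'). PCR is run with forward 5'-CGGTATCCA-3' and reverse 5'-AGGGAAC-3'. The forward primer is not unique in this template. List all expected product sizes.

110 bp, 81 bp

The forward primer CGGTATCCA matches the top strand at positions 56–64, 85–93.
The reverse primer's reverse complement is GTTCCCT, matching at positions 159–165.
Each forward site pairs with the reverse site to give a product ending at position 165: sizes 110, 81 bp.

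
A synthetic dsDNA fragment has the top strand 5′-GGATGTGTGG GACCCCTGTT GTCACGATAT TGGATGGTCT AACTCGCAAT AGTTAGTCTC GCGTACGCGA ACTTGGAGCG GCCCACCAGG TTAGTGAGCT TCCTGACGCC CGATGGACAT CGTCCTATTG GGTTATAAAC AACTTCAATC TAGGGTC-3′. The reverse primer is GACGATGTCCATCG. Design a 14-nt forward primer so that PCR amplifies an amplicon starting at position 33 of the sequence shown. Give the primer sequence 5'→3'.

5'-GATGGTCTAACTCG-3'

The reverse primer's reverse complement CGATGGACATCGTC matches the template at positions 111–124; the product starts at position 33.
The forward primer is identical to the top strand over positions 33–46: GATGGTCTAACTCG.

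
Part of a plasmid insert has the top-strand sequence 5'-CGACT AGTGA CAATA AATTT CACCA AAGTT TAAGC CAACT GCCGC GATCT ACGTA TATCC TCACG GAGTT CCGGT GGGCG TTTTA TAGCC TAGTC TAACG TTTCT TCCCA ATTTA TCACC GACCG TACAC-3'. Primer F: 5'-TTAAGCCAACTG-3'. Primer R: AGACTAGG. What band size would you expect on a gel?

The forward primer matches the template at positions 30–41.
The reverse primer's reverse complement is CCTAGTCT, which matches the template at positions 89–96.
Product length = (reverse-primer end) − (forward-primer start) + 1 = 96 − 30 + 1 = 67 bp.

67 bp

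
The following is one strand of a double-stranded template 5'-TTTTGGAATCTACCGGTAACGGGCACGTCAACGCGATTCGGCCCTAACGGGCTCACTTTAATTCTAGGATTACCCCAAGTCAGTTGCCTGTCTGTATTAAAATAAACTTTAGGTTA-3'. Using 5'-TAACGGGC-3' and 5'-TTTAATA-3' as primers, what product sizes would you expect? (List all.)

85 bp, 57 bp

The forward primer TAACGGGC matches the top strand at positions 17–24, 45–52.
The reverse primer's reverse complement is TATTAAA, matching at positions 95–101.
Each forward site pairs with the reverse site to give a product ending at position 101: sizes 85, 57 bp.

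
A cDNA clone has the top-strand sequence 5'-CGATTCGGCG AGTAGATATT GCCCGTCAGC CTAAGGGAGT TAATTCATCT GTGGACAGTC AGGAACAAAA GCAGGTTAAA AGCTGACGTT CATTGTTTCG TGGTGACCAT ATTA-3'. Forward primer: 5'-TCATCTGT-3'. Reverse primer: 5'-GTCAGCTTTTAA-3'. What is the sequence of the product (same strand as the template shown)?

5'-TCATCTGTGGACAGTCAGGAACAAAAGCAGGTTAAAAGCTGAC-3'

Scanning the template, TCATCTGT occurs at positions 45–52; this primer anneals to the bottom strand there with its 3' end pointing downstream.
Reverse complement of the reverse primer: TTAAAAGCTGAC. This occurs on the top strand at positions 76–87.
The product is the template from position 45 through 87 (43 bp).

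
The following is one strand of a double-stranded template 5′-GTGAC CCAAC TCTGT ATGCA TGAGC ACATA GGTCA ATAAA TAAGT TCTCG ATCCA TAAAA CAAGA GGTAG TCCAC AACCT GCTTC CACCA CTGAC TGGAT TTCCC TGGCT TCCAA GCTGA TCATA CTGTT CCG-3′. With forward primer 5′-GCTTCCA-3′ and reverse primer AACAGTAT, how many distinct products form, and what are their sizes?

The forward primer GCTTCCA matches the top strand at positions 81–87, 108–114.
The reverse primer's reverse complement is ATACTGTT, matching at positions 123–130.
Each forward site pairs with the reverse site to give a product ending at position 130: sizes 50, 23 bp.

Two products: 50 bp, 23 bp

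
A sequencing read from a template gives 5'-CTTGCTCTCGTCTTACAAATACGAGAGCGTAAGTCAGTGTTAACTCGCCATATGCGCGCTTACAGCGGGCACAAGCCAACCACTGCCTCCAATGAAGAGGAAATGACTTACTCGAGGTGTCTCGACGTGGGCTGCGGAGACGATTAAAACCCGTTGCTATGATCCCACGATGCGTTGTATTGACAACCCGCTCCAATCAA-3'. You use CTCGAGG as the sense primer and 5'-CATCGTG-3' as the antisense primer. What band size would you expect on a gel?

Scanning the template, CTCGAGG occurs at positions 111–117; this primer anneals to the bottom strand there with its 3' end pointing downstream.
The reverse primer's reverse complement is CACGATG, which matches the template at positions 166–172.
Product length = (reverse-primer end) − (forward-primer start) + 1 = 172 − 111 + 1 = 62 bp.

62 bp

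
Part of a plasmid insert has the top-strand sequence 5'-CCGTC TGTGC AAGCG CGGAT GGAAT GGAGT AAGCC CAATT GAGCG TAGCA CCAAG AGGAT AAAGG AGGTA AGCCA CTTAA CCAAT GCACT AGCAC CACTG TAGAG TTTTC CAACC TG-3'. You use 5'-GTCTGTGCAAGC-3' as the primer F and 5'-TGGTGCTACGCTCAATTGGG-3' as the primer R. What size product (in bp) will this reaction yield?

The forward primer matches the template at positions 3–14.
The reverse primer's reverse complement is CCCAATTGAGCGTAGCACCA, which matches the template at positions 34–53.
Amplicon spans positions 3–53: 51 bp.

51 bp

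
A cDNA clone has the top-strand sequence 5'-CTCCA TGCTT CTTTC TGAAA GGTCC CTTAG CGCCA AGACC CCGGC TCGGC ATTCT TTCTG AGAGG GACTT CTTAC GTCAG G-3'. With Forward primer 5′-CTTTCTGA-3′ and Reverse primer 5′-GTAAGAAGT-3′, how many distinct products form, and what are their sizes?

The forward primer CTTTCTGA matches the top strand at positions 11–18, 54–61.
The reverse primer's reverse complement is ACTTCTTAC, matching at positions 67–75.
Each forward site pairs with the reverse site to give a product ending at position 75: sizes 65, 22 bp.

Two products: 65 bp, 22 bp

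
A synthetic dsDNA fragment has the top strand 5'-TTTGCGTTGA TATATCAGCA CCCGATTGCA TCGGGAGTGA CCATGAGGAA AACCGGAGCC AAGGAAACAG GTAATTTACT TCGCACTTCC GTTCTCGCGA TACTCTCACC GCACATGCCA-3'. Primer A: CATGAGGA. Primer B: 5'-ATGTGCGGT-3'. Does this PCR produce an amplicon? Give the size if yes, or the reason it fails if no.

Yes — a 75 bp product.

Primer A (CATGAGGA) matches the top strand at positions 42–49; it acts as a forward primer.
Primer B's reverse complement is ACCGCACAT, matching the top strand at positions 108–116; it acts as a reverse primer.
The 3' ends face each other across positions 42–116, giving a 75 bp product.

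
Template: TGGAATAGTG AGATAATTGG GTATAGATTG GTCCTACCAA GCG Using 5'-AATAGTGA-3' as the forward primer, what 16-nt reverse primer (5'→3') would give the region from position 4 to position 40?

5'-TTGGTAGGACCAATCT-3'

The product's 3' end on the top strand is position 40.
The reverse primer anneals to the top strand over positions 25–40, i.e. to AGATTGGTCCTACCAA.
Its sequence written 5'→3' is the reverse complement: TTGGTAGGACCAATCT.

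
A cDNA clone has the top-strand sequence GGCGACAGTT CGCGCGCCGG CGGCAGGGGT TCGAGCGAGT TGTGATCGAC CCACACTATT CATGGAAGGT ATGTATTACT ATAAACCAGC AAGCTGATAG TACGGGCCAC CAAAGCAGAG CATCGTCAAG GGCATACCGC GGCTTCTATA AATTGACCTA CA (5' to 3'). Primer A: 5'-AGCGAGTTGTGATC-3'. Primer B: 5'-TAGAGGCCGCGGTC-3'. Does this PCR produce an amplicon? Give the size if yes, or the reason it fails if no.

No product — primer B has no binding site in the template.

Primer B (TAGAGGCCGCGGTC) does not match the top strand, and its reverse complement GACCGCGGCCTCTA does not match either.
With no annealing site for primer B, no amplification occurs.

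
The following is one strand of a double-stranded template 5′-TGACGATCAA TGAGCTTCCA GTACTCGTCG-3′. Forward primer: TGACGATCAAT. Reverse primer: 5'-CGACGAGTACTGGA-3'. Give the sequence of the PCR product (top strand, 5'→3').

The forward primer matches the template at positions 1–11.
Taking the reverse complement of CGACGAGTACTGGA gives TCCAGTACTCGTCG, found at positions 17–30 on the template; the primer anneals here to the top strand with its 3' end pointing upstream.
The product is the template from position 1 through 30 (30 bp).

5'-TGACGATCAATGAGCTTCCAGTACTCGTCG-3'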